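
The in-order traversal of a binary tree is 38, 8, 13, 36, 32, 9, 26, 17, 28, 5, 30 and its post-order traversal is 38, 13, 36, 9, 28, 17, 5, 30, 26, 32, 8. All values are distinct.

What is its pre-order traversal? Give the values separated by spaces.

The last element of post-order is the root; it splits in-order into left and right subtrees.
Root 8: left subtree has 1 node {38}, right has 9 {13, 36, 32, 9, 26, 17, 28, 5, 30}.
  Root 32: left subtree has 2 nodes {13, 36}, right has 6 {9, 26, 17, 28, 5, 30}.
    Root 36: left subtree has 1 node {13}, right has 0 { }.
    Root 26: left subtree has 1 node {9}, right has 4 {17, 28, 5, 30}.
      Root 30: left subtree has 3 nodes {17, 28, 5}, right has 0 { }.
        Root 5: left subtree has 2 nodes {17, 28}, right has 0 { }.
          Root 17: left subtree has 0 nodes { }, right has 1 {28}.

8 38 32 36 13 26 9 30 5 17 28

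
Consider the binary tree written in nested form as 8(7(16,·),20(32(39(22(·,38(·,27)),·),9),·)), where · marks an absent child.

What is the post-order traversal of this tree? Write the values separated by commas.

Post-order visits the left subtree, then the right subtree, then the node.
At 8: go left to 7.
  At 7: go left to 16.
    16 is a leaf — visit 16.
  At 7: no right child.
  Visit 7.
At 8: go right to 20.
  At 20: go left to 32.
    At 32: go left to 39.
      At 39: go left to 22.
        At 22: no left child.
        At 22: go right to 38.
          At 38: no left child.
          At 38: go right to 27.
            27 is a leaf — visit 27.
          Visit 38.
        Visit 22.
      At 39: no right child.
      Visit 39.
    At 32: go right to 9.
      9 is a leaf — visit 9.
    Visit 32.
  At 20: no right child.
  Visit 20.
Visit 8.

16, 7, 27, 38, 22, 39, 9, 32, 20, 8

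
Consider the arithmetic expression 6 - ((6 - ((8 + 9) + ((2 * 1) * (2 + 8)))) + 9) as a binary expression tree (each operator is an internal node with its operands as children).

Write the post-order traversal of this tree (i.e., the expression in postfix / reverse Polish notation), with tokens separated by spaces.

Post-order on an expression tree gives postfix notation: for each operator, emit left operand, right operand, then the operator.

6 6 8 9 + 2 1 * 2 8 + * + - 9 + -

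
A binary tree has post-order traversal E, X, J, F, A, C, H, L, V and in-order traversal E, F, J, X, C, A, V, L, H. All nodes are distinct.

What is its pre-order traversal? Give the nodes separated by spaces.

The last element of post-order is the root; it splits in-order into left and right subtrees.
Root V: left subtree has 6 nodes {E, F, J, X, C, A}, right has 2 {L, H}.
  Root C: left subtree has 4 nodes {E, F, J, X}, right has 1 {A}.
    Root F: left subtree has 1 node {E}, right has 2 {J, X}.
      Root J: left subtree has 0 nodes { }, right has 1 {X}.
  Root L: left subtree has 0 nodes { }, right has 1 {H}.

V C F E J X A L H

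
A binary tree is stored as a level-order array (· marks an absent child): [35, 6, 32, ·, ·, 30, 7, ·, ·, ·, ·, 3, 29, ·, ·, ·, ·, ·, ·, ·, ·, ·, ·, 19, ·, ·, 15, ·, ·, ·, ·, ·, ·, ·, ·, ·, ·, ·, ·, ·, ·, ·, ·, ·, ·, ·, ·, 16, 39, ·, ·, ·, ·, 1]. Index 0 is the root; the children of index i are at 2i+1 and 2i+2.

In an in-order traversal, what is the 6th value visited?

In-order visits the left subtree, then the node, then the right subtree.
At 35: go left to 6.
  6 is a leaf — visit 6.
Visit 35.
At 35: go right to 32.
  At 32: go left to 30.
    At 30: go left to 3.
      At 3: go left to 19.
        At 19: go left to 16.
          16 is a leaf — visit 16.
        Visit 19.
        At 19: go right to 39.
          39 is a leaf — visit 39.
      Visit 3.
      At 3: no right child.
    Visit 30.
    At 30: go right to 29.
      At 29: no left child.
      Visit 29.
      At 29: go right to 15.
        At 15: go left to 1.
          1 is a leaf — visit 1.
        Visit 15.
        At 15: no right child.
  Visit 32.
  At 32: go right to 7.
    7 is a leaf — visit 7.
Full in-order sequence: 6, 35, 16, 19, 39, 3, 30, 29, 1, 15, 32, 7.

3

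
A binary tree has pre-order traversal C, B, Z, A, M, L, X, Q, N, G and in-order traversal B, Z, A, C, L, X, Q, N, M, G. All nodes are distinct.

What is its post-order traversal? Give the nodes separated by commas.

A, Z, B, N, Q, X, L, G, M, C

The first element of pre-order is the root; it splits in-order into left and right subtrees.
Root C: left subtree has 3 nodes {B, Z, A}, right has 6 {L, X, Q, N, M, G}.
  Root B: left subtree has 0 nodes { }, right has 2 {Z, A}.
    Root Z: left subtree has 0 nodes { }, right has 1 {A}.
  Root M: left subtree has 4 nodes {L, X, Q, N}, right has 1 {G}.
    Root L: left subtree has 0 nodes { }, right has 3 {X, Q, N}.
      Root X: left subtree has 0 nodes { }, right has 2 {Q, N}.
        Root Q: left subtree has 0 nodes { }, right has 1 {N}.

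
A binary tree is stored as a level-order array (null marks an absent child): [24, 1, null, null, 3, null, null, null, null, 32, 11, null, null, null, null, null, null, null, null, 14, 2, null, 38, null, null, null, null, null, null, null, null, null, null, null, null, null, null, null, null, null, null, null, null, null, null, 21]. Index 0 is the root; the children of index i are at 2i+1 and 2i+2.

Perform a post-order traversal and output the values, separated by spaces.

14 2 32 21 38 11 3 1 24

Post-order visits the left subtree, then the right subtree, then the node.
At 24: go left to 1.
  At 1: no left child.
  At 1: go right to 3.
    At 3: go left to 32.
      At 32: go left to 14.
        14 is a leaf — visit 14.
      At 32: go right to 2.
        2 is a leaf — visit 2.
      Visit 32.
    At 3: go right to 11.
      At 11: no left child.
      At 11: go right to 38.
        At 38: go left to 21.
          21 is a leaf — visit 21.
        At 38: no right child.
        Visit 38.
      Visit 11.
    Visit 3.
  Visit 1.
At 24: no right child.
Visit 24.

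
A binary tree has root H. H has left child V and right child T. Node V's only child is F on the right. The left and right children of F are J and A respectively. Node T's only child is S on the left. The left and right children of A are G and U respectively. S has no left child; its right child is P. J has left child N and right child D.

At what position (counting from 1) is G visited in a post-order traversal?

Post-order visits the left subtree, then the right subtree, then the node.
At H: go left to V.
  At V: no left child.
  At V: go right to F.
    At F: go left to J.
      At J: go left to N.
        N is a leaf — visit N.
      At J: go right to D.
        D is a leaf — visit D.
      Visit J.
    At F: go right to A.
      At A: go left to G.
        G is a leaf — visit G.
      At A: go right to U.
        U is a leaf — visit U.
      Visit A.
    Visit F.
  Visit V.
At H: go right to T.
  At T: go left to S.
    At S: no left child.
    At S: go right to P.
      P is a leaf — visit P.
    Visit S.
  At T: no right child.
  Visit T.
Visit H.
Full post-order sequence: N, D, J, G, U, A, F, V, P, S, T, H.

4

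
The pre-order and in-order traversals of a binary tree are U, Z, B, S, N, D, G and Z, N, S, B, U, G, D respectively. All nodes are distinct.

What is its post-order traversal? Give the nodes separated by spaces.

N S B Z G D U

The first element of pre-order is the root; it splits in-order into left and right subtrees.
Root U: left subtree has 4 nodes {Z, N, S, B}, right has 2 {G, D}.
  Root Z: left subtree has 0 nodes { }, right has 3 {N, S, B}.
    Root B: left subtree has 2 nodes {N, S}, right has 0 { }.
      Root S: left subtree has 1 node {N}, right has 0 { }.
  Root D: left subtree has 1 node {G}, right has 0 { }.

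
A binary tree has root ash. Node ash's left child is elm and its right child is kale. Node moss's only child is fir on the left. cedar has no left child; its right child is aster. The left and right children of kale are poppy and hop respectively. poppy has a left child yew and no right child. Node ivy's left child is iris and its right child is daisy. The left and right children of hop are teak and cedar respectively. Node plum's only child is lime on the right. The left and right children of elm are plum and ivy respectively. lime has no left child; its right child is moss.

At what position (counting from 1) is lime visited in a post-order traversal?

Post-order visits the left subtree, then the right subtree, then the node.
At ash: go left to elm.
  At elm: go left to plum.
    At plum: no left child.
    At plum: go right to lime.
      At lime: no left child.
      At lime: go right to moss.
        At moss: go left to fir.
          fir is a leaf — visit fir.
        At moss: no right child.
        Visit moss.
      Visit lime.
    Visit plum.
  At elm: go right to ivy.
    At ivy: go left to iris.
      iris is a leaf — visit iris.
    At ivy: go right to daisy.
      daisy is a leaf — visit daisy.
    Visit ivy.
  Visit elm.
At ash: go right to kale.
  At kale: go left to poppy.
    At poppy: go left to yew.
      yew is a leaf — visit yew.
    At poppy: no right child.
    Visit poppy.
  At kale: go right to hop.
    At hop: go left to teak.
      teak is a leaf — visit teak.
    At hop: go right to cedar.
      At cedar: no left child.
      At cedar: go right to aster.
        aster is a leaf — visit aster.
      Visit cedar.
    Visit hop.
  Visit kale.
Visit ash.
Full post-order sequence: fir, moss, lime, plum, iris, daisy, ivy, elm, yew, poppy, teak, aster, cedar, hop, kale, ash.

3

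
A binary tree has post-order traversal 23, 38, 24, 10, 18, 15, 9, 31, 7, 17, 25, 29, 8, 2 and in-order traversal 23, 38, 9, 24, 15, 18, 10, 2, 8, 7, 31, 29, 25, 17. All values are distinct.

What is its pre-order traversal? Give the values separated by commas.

2, 9, 38, 23, 15, 24, 18, 10, 8, 29, 7, 31, 25, 17

The last element of post-order is the root; it splits in-order into left and right subtrees.
Root 2: left subtree has 7 nodes {23, 38, 9, 24, 15, 18, 10}, right has 6 {8, 7, 31, 29, 25, 17}.
  Root 9: left subtree has 2 nodes {23, 38}, right has 4 {24, 15, 18, 10}.
    Root 38: left subtree has 1 node {23}, right has 0 { }.
    Root 15: left subtree has 1 node {24}, right has 2 {18, 10}.
      Root 18: left subtree has 0 nodes { }, right has 1 {10}.
  Root 8: left subtree has 0 nodes { }, right has 5 {7, 31, 29, 25, 17}.
    Root 29: left subtree has 2 nodes {7, 31}, right has 2 {25, 17}.
      Root 7: left subtree has 0 nodes { }, right has 1 {31}.
      Root 25: left subtree has 0 nodes { }, right has 1 {17}.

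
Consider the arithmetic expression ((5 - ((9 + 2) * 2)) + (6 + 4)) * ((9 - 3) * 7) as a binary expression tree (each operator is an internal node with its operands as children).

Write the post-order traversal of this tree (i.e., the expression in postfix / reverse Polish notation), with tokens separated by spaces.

Post-order on an expression tree gives postfix notation: for each operator, emit left operand, right operand, then the operator.

5 9 2 + 2 * - 6 4 + + 9 3 - 7 * *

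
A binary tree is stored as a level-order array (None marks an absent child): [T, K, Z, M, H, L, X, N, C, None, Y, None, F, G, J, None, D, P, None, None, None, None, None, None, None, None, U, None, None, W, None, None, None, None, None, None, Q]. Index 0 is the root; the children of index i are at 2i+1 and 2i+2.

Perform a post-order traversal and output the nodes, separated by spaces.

D N Q P C M Y H K U F L G W J X Z T

Post-order visits the left subtree, then the right subtree, then the node.
At T: go left to K.
  At K: go left to M.
    At M: go left to N.
      At N: no left child.
      At N: go right to D.
        D is a leaf — visit D.
      Visit N.
    At M: go right to C.
      At C: go left to P.
        At P: no left child.
        At P: go right to Q.
          Q is a leaf — visit Q.
        Visit P.
      At C: no right child.
      Visit C.
    Visit M.
  At K: go right to H.
    At H: no left child.
    At H: go right to Y.
      Y is a leaf — visit Y.
    Visit H.
  Visit K.
At T: go right to Z.
  At Z: go left to L.
    At L: no left child.
    At L: go right to F.
      At F: no left child.
      At F: go right to U.
        U is a leaf — visit U.
      Visit F.
    Visit L.
  At Z: go right to X.
    At X: go left to G.
      G is a leaf — visit G.
    At X: go right to J.
      At J: go left to W.
        W is a leaf — visit W.
      At J: no right child.
      Visit J.
    Visit X.
  Visit Z.
Visit T.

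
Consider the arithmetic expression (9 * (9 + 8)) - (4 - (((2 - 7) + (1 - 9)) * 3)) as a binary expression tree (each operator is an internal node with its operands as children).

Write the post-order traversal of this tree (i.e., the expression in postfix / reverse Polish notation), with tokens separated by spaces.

9 9 8 + * 4 2 7 - 1 9 - + 3 * - -

Post-order on an expression tree gives postfix notation: for each operator, emit left operand, right operand, then the operator.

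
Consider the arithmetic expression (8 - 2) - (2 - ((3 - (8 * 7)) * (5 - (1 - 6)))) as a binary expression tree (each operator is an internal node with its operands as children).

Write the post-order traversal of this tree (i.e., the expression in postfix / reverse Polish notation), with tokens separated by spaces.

8 2 - 2 3 8 7 * - 5 1 6 - - * - -

Post-order on an expression tree gives postfix notation: for each operator, emit left operand, right operand, then the operator.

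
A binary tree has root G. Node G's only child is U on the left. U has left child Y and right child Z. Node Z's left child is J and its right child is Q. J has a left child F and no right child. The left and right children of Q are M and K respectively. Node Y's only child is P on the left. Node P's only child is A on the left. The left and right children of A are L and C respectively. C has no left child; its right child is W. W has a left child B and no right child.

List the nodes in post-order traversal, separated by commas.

L, B, W, C, A, P, Y, F, J, M, K, Q, Z, U, G

Post-order visits the left subtree, then the right subtree, then the node.
At G: go left to U.
  At U: go left to Y.
    At Y: go left to P.
      At P: go left to A.
        At A: go left to L.
          L is a leaf — visit L.
        At A: go right to C.
          At C: no left child.
          At C: go right to W.
            At W: go left to B.
              B is a leaf — visit B.
            At W: no right child.
            Visit W.
          Visit C.
        Visit A.
      At P: no right child.
      Visit P.
    At Y: no right child.
    Visit Y.
  At U: go right to Z.
    At Z: go left to J.
      At J: go left to F.
        F is a leaf — visit F.
      At J: no right child.
      Visit J.
    At Z: go right to Q.
      At Q: go left to M.
        M is a leaf — visit M.
      At Q: go right to K.
        K is a leaf — visit K.
      Visit Q.
    Visit Z.
  Visit U.
At G: no right child.
Visit G.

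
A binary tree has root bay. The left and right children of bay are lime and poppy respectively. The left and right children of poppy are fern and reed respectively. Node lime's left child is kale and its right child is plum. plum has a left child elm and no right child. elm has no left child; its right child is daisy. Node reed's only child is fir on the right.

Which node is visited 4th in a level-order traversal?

kale

Level-order visits nodes level by level from the root, left to right within each level.
Level 0: bay
Level 1: lime, poppy
Level 2: kale, plum, fern, reed
Level 3: elm, fir
Level 4: daisy
Full level-order sequence: bay, lime, poppy, kale, plum, fern, reed, elm, fir, daisy.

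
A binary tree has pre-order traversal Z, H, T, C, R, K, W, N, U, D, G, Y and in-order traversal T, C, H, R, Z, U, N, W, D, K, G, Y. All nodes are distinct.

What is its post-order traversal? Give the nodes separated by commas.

C, T, R, H, U, N, D, W, Y, G, K, Z

The first element of pre-order is the root; it splits in-order into left and right subtrees.
Root Z: left subtree has 4 nodes {T, C, H, R}, right has 7 {U, N, W, D, K, G, Y}.
  Root H: left subtree has 2 nodes {T, C}, right has 1 {R}.
    Root T: left subtree has 0 nodes { }, right has 1 {C}.
  Root K: left subtree has 4 nodes {U, N, W, D}, right has 2 {G, Y}.
    Root W: left subtree has 2 nodes {U, N}, right has 1 {D}.
      Root N: left subtree has 1 node {U}, right has 0 { }.
    Root G: left subtree has 0 nodes { }, right has 1 {Y}.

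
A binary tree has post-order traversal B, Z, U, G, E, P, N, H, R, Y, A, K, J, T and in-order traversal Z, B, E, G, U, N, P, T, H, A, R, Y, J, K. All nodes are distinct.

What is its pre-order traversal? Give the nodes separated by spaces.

The last element of post-order is the root; it splits in-order into left and right subtrees.
Root T: left subtree has 7 nodes {Z, B, E, G, U, N, P}, right has 6 {H, A, R, Y, J, K}.
  Root N: left subtree has 5 nodes {Z, B, E, G, U}, right has 1 {P}.
    Root E: left subtree has 2 nodes {Z, B}, right has 2 {G, U}.
      Root Z: left subtree has 0 nodes { }, right has 1 {B}.
      Root G: left subtree has 0 nodes { }, right has 1 {U}.
  Root J: left subtree has 4 nodes {H, A, R, Y}, right has 1 {K}.
    Root A: left subtree has 1 node {H}, right has 2 {R, Y}.
      Root Y: left subtree has 1 node {R}, right has 0 { }.

T N E Z B G U P J A H Y R K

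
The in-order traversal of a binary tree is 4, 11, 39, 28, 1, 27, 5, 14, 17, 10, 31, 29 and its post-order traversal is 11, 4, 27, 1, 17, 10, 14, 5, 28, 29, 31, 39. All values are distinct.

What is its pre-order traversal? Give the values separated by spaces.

39 4 11 31 28 5 1 27 14 10 17 29

The last element of post-order is the root; it splits in-order into left and right subtrees.
Root 39: left subtree has 2 nodes {4, 11}, right has 9 {28, 1, 27, 5, 14, 17, 10, 31, 29}.
  Root 4: left subtree has 0 nodes { }, right has 1 {11}.
  Root 31: left subtree has 7 nodes {28, 1, 27, 5, 14, 17, 10}, right has 1 {29}.
    Root 28: left subtree has 0 nodes { }, right has 6 {1, 27, 5, 14, 17, 10}.
      Root 5: left subtree has 2 nodes {1, 27}, right has 3 {14, 17, 10}.
        Root 1: left subtree has 0 nodes { }, right has 1 {27}.
        Root 14: left subtree has 0 nodes { }, right has 2 {17, 10}.
          Root 10: left subtree has 1 node {17}, right has 0 { }.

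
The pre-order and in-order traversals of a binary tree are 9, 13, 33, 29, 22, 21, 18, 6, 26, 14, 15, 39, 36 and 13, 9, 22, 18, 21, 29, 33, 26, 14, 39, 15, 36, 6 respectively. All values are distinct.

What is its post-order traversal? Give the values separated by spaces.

The first element of pre-order is the root; it splits in-order into left and right subtrees.
Root 9: left subtree has 1 node {13}, right has 11 {22, 18, 21, 29, 33, 26, 14, 39, 15, 36, 6}.
  Root 33: left subtree has 4 nodes {22, 18, 21, 29}, right has 6 {26, 14, 39, 15, 36, 6}.
    Root 29: left subtree has 3 nodes {22, 18, 21}, right has 0 { }.
      Root 22: left subtree has 0 nodes { }, right has 2 {18, 21}.
        Root 21: left subtree has 1 node {18}, right has 0 { }.
    Root 6: left subtree has 5 nodes {26, 14, 39, 15, 36}, right has 0 { }.
      Root 26: left subtree has 0 nodes { }, right has 4 {14, 39, 15, 36}.
        Root 14: left subtree has 0 nodes { }, right has 3 {39, 15, 36}.
          Root 15: left subtree has 1 node {39}, right has 1 {36}.

13 18 21 22 29 39 36 15 14 26 6 33 9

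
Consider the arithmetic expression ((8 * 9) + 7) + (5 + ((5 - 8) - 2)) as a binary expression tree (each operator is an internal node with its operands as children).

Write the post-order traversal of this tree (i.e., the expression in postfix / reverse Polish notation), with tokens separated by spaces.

Post-order on an expression tree gives postfix notation: for each operator, emit left operand, right operand, then the operator.

8 9 * 7 + 5 5 8 - 2 - + +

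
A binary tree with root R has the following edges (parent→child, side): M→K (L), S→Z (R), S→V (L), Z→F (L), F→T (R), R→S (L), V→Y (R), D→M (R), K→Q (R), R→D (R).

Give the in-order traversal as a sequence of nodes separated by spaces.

V Y S F T Z R D K Q M

In-order visits the left subtree, then the node, then the right subtree.
At R: go left to S.
  At S: go left to V.
    At V: no left child.
    Visit V.
    At V: go right to Y.
      Y is a leaf — visit Y.
  Visit S.
  At S: go right to Z.
    At Z: go left to F.
      At F: no left child.
      Visit F.
      At F: go right to T.
        T is a leaf — visit T.
    Visit Z.
    At Z: no right child.
Visit R.
At R: go right to D.
  At D: no left child.
  Visit D.
  At D: go right to M.
    At M: go left to K.
      At K: no left child.
      Visit K.
      At K: go right to Q.
        Q is a leaf — visit Q.
    Visit M.
    At M: no right child.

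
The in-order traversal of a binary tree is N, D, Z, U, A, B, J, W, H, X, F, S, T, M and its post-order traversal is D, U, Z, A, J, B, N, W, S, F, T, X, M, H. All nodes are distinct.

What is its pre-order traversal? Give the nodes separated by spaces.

H W N B A Z D U J M X T F S

The last element of post-order is the root; it splits in-order into left and right subtrees.
Root H: left subtree has 8 nodes {N, D, Z, U, A, B, J, W}, right has 5 {X, F, S, T, M}.
  Root W: left subtree has 7 nodes {N, D, Z, U, A, B, J}, right has 0 { }.
    Root N: left subtree has 0 nodes { }, right has 6 {D, Z, U, A, B, J}.
      Root B: left subtree has 4 nodes {D, Z, U, A}, right has 1 {J}.
        Root A: left subtree has 3 nodes {D, Z, U}, right has 0 { }.
          Root Z: left subtree has 1 node {D}, right has 1 {U}.
  Root M: left subtree has 4 nodes {X, F, S, T}, right has 0 { }.
    Root X: left subtree has 0 nodes { }, right has 3 {F, S, T}.
      Root T: left subtree has 2 nodes {F, S}, right has 0 { }.
        Root F: left subtree has 0 nodes { }, right has 1 {S}.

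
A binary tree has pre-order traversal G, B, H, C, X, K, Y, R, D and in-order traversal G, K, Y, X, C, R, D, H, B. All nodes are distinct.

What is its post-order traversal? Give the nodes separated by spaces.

Y K X D R C H B G

The first element of pre-order is the root; it splits in-order into left and right subtrees.
Root G: left subtree has 0 nodes { }, right has 8 {K, Y, X, C, R, D, H, B}.
  Root B: left subtree has 7 nodes {K, Y, X, C, R, D, H}, right has 0 { }.
    Root H: left subtree has 6 nodes {K, Y, X, C, R, D}, right has 0 { }.
      Root C: left subtree has 3 nodes {K, Y, X}, right has 2 {R, D}.
        Root X: left subtree has 2 nodes {K, Y}, right has 0 { }.
          Root K: left subtree has 0 nodes { }, right has 1 {Y}.
        Root R: left subtree has 0 nodes { }, right has 1 {D}.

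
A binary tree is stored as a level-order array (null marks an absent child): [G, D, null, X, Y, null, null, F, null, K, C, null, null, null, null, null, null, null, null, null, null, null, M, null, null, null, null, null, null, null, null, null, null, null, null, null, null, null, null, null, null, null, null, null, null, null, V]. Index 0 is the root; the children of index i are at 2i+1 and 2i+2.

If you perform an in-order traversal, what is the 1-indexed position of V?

In-order visits the left subtree, then the node, then the right subtree.
At G: go left to D.
  At D: go left to X.
    At X: go left to F.
      F is a leaf — visit F.
    Visit X.
    At X: no right child.
  Visit D.
  At D: go right to Y.
    At Y: go left to K.
      K is a leaf — visit K.
    Visit Y.
    At Y: go right to C.
      At C: no left child.
      Visit C.
      At C: go right to M.
        At M: no left child.
        Visit M.
        At M: go right to V.
          V is a leaf — visit V.
Visit G.
At G: no right child.
Full in-order sequence: F, X, D, K, Y, C, M, V, G.

8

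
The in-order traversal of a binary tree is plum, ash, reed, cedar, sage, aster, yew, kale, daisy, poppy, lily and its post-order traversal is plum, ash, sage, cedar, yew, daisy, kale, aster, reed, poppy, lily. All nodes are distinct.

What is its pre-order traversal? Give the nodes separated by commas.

The last element of post-order is the root; it splits in-order into left and right subtrees.
Root lily: left subtree has 10 nodes {plum, ash, reed, cedar, sage, aster, yew, kale, daisy, poppy}, right has 0 { }.
  Root poppy: left subtree has 9 nodes {plum, ash, reed, cedar, sage, aster, yew, kale, daisy}, right has 0 { }.
    Root reed: left subtree has 2 nodes {plum, ash}, right has 6 {cedar, sage, aster, yew, kale, daisy}.
      Root ash: left subtree has 1 node {plum}, right has 0 { }.
      Root aster: left subtree has 2 nodes {cedar, sage}, right has 3 {yew, kale, daisy}.
        Root cedar: left subtree has 0 nodes { }, right has 1 {sage}.
        Root kale: left subtree has 1 node {yew}, right has 1 {daisy}.

lily, poppy, reed, ash, plum, aster, cedar, sage, kale, yew, daisy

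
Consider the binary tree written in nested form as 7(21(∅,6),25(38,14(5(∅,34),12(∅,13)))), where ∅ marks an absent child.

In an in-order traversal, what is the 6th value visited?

In-order visits the left subtree, then the node, then the right subtree.
At 7: go left to 21.
  At 21: no left child.
  Visit 21.
  At 21: go right to 6.
    6 is a leaf — visit 6.
Visit 7.
At 7: go right to 25.
  At 25: go left to 38.
    38 is a leaf — visit 38.
  Visit 25.
  At 25: go right to 14.
    At 14: go left to 5.
      At 5: no left child.
      Visit 5.
      At 5: go right to 34.
        34 is a leaf — visit 34.
    Visit 14.
    At 14: go right to 12.
      At 12: no left child.
      Visit 12.
      At 12: go right to 13.
        13 is a leaf — visit 13.
Full in-order sequence: 21, 6, 7, 38, 25, 5, 34, 14, 12, 13.

5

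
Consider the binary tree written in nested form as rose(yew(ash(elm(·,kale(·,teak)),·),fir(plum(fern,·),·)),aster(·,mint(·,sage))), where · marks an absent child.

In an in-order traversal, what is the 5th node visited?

In-order visits the left subtree, then the node, then the right subtree.
At rose: go left to yew.
  At yew: go left to ash.
    At ash: go left to elm.
      At elm: no left child.
      Visit elm.
      At elm: go right to kale.
        At kale: no left child.
        Visit kale.
        At kale: go right to teak.
          teak is a leaf — visit teak.
    Visit ash.
    At ash: no right child.
  Visit yew.
  At yew: go right to fir.
    At fir: go left to plum.
      At plum: go left to fern.
        fern is a leaf — visit fern.
      Visit plum.
      At plum: no right child.
    Visit fir.
    At fir: no right child.
Visit rose.
At rose: go right to aster.
  At aster: no left child.
  Visit aster.
  At aster: go right to mint.
    At mint: no left child.
    Visit mint.
    At mint: go right to sage.
      sage is a leaf — visit sage.
Full in-order sequence: elm, kale, teak, ash, yew, fern, plum, fir, rose, aster, mint, sage.

yew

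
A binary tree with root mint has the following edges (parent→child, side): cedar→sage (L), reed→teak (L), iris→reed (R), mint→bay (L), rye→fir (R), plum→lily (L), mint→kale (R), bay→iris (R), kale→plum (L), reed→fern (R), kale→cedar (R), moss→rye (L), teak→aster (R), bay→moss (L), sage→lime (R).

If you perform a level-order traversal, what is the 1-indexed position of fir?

12

Level-order visits nodes level by level from the root, left to right within each level.
Level 0: mint
Level 1: bay, kale
Level 2: moss, iris, plum, cedar
Level 3: rye, reed, lily, sage
Level 4: fir, teak, fern, lime
Level 5: aster
Full level-order sequence: mint, bay, kale, moss, iris, plum, cedar, rye, reed, lily, sage, fir, teak, fern, lime, aster.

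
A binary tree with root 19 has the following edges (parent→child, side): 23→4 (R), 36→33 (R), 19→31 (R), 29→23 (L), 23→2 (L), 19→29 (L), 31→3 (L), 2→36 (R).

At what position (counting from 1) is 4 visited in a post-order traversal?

4

Post-order visits the left subtree, then the right subtree, then the node.
At 19: go left to 29.
  At 29: go left to 23.
    At 23: go left to 2.
      At 2: no left child.
      At 2: go right to 36.
        At 36: no left child.
        At 36: go right to 33.
          33 is a leaf — visit 33.
        Visit 36.
      Visit 2.
    At 23: go right to 4.
      4 is a leaf — visit 4.
    Visit 23.
  At 29: no right child.
  Visit 29.
At 19: go right to 31.
  At 31: go left to 3.
    3 is a leaf — visit 3.
  At 31: no right child.
  Visit 31.
Visit 19.
Full post-order sequence: 33, 36, 2, 4, 23, 29, 3, 31, 19.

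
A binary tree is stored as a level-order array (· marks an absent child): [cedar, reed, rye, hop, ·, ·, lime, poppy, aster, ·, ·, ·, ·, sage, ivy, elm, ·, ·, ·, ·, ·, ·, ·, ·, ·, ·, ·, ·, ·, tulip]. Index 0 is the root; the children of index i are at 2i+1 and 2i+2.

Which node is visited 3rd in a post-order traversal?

Post-order visits the left subtree, then the right subtree, then the node.
At cedar: go left to reed.
  At reed: go left to hop.
    At hop: go left to poppy.
      At poppy: go left to elm.
        elm is a leaf — visit elm.
      At poppy: no right child.
      Visit poppy.
    At hop: go right to aster.
      aster is a leaf — visit aster.
    Visit hop.
  At reed: no right child.
  Visit reed.
At cedar: go right to rye.
  At rye: no left child.
  At rye: go right to lime.
    At lime: go left to sage.
      sage is a leaf — visit sage.
    At lime: go right to ivy.
      At ivy: go left to tulip.
        tulip is a leaf — visit tulip.
      At ivy: no right child.
      Visit ivy.
    Visit lime.
  Visit rye.
Visit cedar.
Full post-order sequence: elm, poppy, aster, hop, reed, sage, tulip, ivy, lime, rye, cedar.

aster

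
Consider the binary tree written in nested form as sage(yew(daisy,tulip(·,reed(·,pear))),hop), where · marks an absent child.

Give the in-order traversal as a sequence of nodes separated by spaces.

daisy yew tulip reed pear sage hop

In-order visits the left subtree, then the node, then the right subtree.
At sage: go left to yew.
  At yew: go left to daisy.
    daisy is a leaf — visit daisy.
  Visit yew.
  At yew: go right to tulip.
    At tulip: no left child.
    Visit tulip.
    At tulip: go right to reed.
      At reed: no left child.
      Visit reed.
      At reed: go right to pear.
        pear is a leaf — visit pear.
Visit sage.
At sage: go right to hop.
  hop is a leaf — visit hop.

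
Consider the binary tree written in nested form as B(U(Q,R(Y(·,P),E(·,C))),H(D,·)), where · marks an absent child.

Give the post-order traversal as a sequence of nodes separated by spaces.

Q P Y C E R U D H B

Post-order visits the left subtree, then the right subtree, then the node.
At B: go left to U.
  At U: go left to Q.
    Q is a leaf — visit Q.
  At U: go right to R.
    At R: go left to Y.
      At Y: no left child.
      At Y: go right to P.
        P is a leaf — visit P.
      Visit Y.
    At R: go right to E.
      At E: no left child.
      At E: go right to C.
        C is a leaf — visit C.
      Visit E.
    Visit R.
  Visit U.
At B: go right to H.
  At H: go left to D.
    D is a leaf — visit D.
  At H: no right child.
  Visit H.
Visit B.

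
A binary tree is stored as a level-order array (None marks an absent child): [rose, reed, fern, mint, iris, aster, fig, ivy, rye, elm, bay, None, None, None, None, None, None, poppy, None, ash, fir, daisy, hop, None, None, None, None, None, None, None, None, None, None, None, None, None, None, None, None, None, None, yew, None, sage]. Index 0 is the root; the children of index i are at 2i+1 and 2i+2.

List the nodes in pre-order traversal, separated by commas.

Pre-order visits the node, then its left subtree, then its right subtree.
Visit rose.
At rose: go left to reed.
  Visit reed.
  At reed: go left to mint.
    Visit mint.
    At mint: go left to ivy.
      ivy is a leaf — visit ivy.
    At mint: go right to rye.
      Visit rye.
      At rye: go left to poppy.
        poppy is a leaf — visit poppy.
      At rye: no right child.
  At reed: go right to iris.
    Visit iris.
    At iris: go left to elm.
      Visit elm.
      At elm: go left to ash.
        ash is a leaf — visit ash.
      At elm: go right to fir.
        Visit fir.
        At fir: go left to yew.
          yew is a leaf — visit yew.
        At fir: no right child.
    At iris: go right to bay.
      Visit bay.
      At bay: go left to daisy.
        Visit daisy.
        At daisy: go left to sage.
          sage is a leaf — visit sage.
        At daisy: no right child.
      At bay: go right to hop.
        hop is a leaf — visit hop.
At rose: go right to fern.
  Visit fern.
  At fern: go left to aster.
    aster is a leaf — visit aster.
  At fern: go right to fig.
    fig is a leaf — visit fig.

rose, reed, mint, ivy, rye, poppy, iris, elm, ash, fir, yew, bay, daisy, sage, hop, fern, aster, fig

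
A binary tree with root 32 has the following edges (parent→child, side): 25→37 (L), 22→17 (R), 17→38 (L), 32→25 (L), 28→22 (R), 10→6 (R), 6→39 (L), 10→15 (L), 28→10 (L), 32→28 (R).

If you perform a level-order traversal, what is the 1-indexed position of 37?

4

Level-order visits nodes level by level from the root, left to right within each level.
Level 0: 32
Level 1: 25, 28
Level 2: 37, 10, 22
Level 3: 15, 6, 17
Level 4: 39, 38
Full level-order sequence: 32, 25, 28, 37, 10, 22, 15, 6, 17, 39, 38.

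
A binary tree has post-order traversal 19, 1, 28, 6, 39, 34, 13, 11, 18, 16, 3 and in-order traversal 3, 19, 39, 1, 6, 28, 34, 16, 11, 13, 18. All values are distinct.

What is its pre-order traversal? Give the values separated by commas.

3, 16, 34, 39, 19, 6, 1, 28, 18, 11, 13

The last element of post-order is the root; it splits in-order into left and right subtrees.
Root 3: left subtree has 0 nodes { }, right has 10 {19, 39, 1, 6, 28, 34, 16, 11, 13, 18}.
  Root 16: left subtree has 6 nodes {19, 39, 1, 6, 28, 34}, right has 3 {11, 13, 18}.
    Root 34: left subtree has 5 nodes {19, 39, 1, 6, 28}, right has 0 { }.
      Root 39: left subtree has 1 node {19}, right has 3 {1, 6, 28}.
        Root 6: left subtree has 1 node {1}, right has 1 {28}.
    Root 18: left subtree has 2 nodes {11, 13}, right has 0 { }.
      Root 11: left subtree has 0 nodes { }, right has 1 {13}.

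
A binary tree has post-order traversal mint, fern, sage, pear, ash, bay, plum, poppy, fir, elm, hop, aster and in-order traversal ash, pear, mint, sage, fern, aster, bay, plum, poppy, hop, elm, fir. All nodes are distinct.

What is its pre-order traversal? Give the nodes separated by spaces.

The last element of post-order is the root; it splits in-order into left and right subtrees.
Root aster: left subtree has 5 nodes {ash, pear, mint, sage, fern}, right has 6 {bay, plum, poppy, hop, elm, fir}.
  Root ash: left subtree has 0 nodes { }, right has 4 {pear, mint, sage, fern}.
    Root pear: left subtree has 0 nodes { }, right has 3 {mint, sage, fern}.
      Root sage: left subtree has 1 node {mint}, right has 1 {fern}.
  Root hop: left subtree has 3 nodes {bay, plum, poppy}, right has 2 {elm, fir}.
    Root poppy: left subtree has 2 nodes {bay, plum}, right has 0 { }.
      Root plum: left subtree has 1 node {bay}, right has 0 { }.
    Root elm: left subtree has 0 nodes { }, right has 1 {fir}.

aster ash pear sage mint fern hop poppy plum bay elm fir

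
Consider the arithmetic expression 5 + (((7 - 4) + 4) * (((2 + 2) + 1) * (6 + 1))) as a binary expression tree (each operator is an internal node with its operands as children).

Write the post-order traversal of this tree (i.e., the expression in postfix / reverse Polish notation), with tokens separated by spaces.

5 7 4 - 4 + 2 2 + 1 + 6 1 + * * +

Post-order on an expression tree gives postfix notation: for each operator, emit left operand, right operand, then the operator.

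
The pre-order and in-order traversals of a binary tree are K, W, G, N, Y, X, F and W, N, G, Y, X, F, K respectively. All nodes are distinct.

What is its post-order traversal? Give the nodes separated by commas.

The first element of pre-order is the root; it splits in-order into left and right subtrees.
Root K: left subtree has 6 nodes {W, N, G, Y, X, F}, right has 0 { }.
  Root W: left subtree has 0 nodes { }, right has 5 {N, G, Y, X, F}.
    Root G: left subtree has 1 node {N}, right has 3 {Y, X, F}.
      Root Y: left subtree has 0 nodes { }, right has 2 {X, F}.
        Root X: left subtree has 0 nodes { }, right has 1 {F}.

N, F, X, Y, G, W, K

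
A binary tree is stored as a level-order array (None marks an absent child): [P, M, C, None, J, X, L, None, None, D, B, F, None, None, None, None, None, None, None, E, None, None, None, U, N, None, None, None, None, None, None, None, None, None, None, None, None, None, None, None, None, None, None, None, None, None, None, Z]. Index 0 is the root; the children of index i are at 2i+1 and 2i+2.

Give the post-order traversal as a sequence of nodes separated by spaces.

Post-order visits the left subtree, then the right subtree, then the node.
At P: go left to M.
  At M: no left child.
  At M: go right to J.
    At J: go left to D.
      At D: go left to E.
        E is a leaf — visit E.
      At D: no right child.
      Visit D.
    At J: go right to B.
      B is a leaf — visit B.
    Visit J.
  Visit M.
At P: go right to C.
  At C: go left to X.
    At X: go left to F.
      At F: go left to U.
        At U: go left to Z.
          Z is a leaf — visit Z.
        At U: no right child.
        Visit U.
      At F: go right to N.
        N is a leaf — visit N.
      Visit F.
    At X: no right child.
    Visit X.
  At C: go right to L.
    L is a leaf — visit L.
  Visit C.
Visit P.

E D B J M Z U N F X L C P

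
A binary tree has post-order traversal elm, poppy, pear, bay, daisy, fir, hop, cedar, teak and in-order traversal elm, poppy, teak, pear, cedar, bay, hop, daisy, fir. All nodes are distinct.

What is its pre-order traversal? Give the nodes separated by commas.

The last element of post-order is the root; it splits in-order into left and right subtrees.
Root teak: left subtree has 2 nodes {elm, poppy}, right has 6 {pear, cedar, bay, hop, daisy, fir}.
  Root poppy: left subtree has 1 node {elm}, right has 0 { }.
  Root cedar: left subtree has 1 node {pear}, right has 4 {bay, hop, daisy, fir}.
    Root hop: left subtree has 1 node {bay}, right has 2 {daisy, fir}.
      Root fir: left subtree has 1 node {daisy}, right has 0 { }.

teak, poppy, elm, cedar, pear, hop, bay, fir, daisy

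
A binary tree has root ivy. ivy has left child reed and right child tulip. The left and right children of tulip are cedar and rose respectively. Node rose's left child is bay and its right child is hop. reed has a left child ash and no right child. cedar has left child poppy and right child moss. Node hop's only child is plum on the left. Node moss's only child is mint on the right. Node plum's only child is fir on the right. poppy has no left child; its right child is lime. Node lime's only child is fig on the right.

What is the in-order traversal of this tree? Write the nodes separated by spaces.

ash reed ivy poppy lime fig cedar moss mint tulip bay rose plum fir hop

In-order visits the left subtree, then the node, then the right subtree.
At ivy: go left to reed.
  At reed: go left to ash.
    ash is a leaf — visit ash.
  Visit reed.
  At reed: no right child.
Visit ivy.
At ivy: go right to tulip.
  At tulip: go left to cedar.
    At cedar: go left to poppy.
      At poppy: no left child.
      Visit poppy.
      At poppy: go right to lime.
        At lime: no left child.
        Visit lime.
        At lime: go right to fig.
          fig is a leaf — visit fig.
    Visit cedar.
    At cedar: go right to moss.
      At moss: no left child.
      Visit moss.
      At moss: go right to mint.
        mint is a leaf — visit mint.
  Visit tulip.
  At tulip: go right to rose.
    At rose: go left to bay.
      bay is a leaf — visit bay.
    Visit rose.
    At rose: go right to hop.
      At hop: go left to plum.
        At plum: no left child.
        Visit plum.
        At plum: go right to fir.
          fir is a leaf — visit fir.
      Visit hop.
      At hop: no right child.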